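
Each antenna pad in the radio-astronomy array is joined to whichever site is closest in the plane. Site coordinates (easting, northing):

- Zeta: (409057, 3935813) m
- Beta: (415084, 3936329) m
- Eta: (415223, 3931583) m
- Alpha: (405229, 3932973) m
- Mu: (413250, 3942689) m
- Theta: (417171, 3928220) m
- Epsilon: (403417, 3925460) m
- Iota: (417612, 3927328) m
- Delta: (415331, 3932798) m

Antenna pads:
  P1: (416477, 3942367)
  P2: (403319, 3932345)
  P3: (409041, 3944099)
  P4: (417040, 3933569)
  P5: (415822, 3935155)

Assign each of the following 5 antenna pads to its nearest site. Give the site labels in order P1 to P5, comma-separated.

P1 → Mu (d²=10517213.00)
P2 → Alpha (d²=4042484.00)
P3 → Mu (d²=19703781.00)
P4 → Delta (d²=3515122.00)
P5 → Beta (d²=1922920.00)

Mu, Alpha, Mu, Delta, Beta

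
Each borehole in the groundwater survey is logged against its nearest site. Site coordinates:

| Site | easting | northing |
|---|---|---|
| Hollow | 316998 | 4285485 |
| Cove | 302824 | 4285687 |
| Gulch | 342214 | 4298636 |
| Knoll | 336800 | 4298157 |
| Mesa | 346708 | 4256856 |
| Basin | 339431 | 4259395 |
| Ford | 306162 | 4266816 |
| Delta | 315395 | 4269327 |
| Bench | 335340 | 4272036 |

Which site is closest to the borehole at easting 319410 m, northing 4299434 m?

Squared distances to each site:
Hollow: 200392345.000; Cove: 464075405.000; Gulch: 520659220.000; Knoll: 304042829.000; Mesa: 2558066888.000; Basin: 2003961962.000; Ford: 1239443428.000; Delta: 922551674.000; Bench: 1004415304.000.
Minimum at Hollow.

Hollow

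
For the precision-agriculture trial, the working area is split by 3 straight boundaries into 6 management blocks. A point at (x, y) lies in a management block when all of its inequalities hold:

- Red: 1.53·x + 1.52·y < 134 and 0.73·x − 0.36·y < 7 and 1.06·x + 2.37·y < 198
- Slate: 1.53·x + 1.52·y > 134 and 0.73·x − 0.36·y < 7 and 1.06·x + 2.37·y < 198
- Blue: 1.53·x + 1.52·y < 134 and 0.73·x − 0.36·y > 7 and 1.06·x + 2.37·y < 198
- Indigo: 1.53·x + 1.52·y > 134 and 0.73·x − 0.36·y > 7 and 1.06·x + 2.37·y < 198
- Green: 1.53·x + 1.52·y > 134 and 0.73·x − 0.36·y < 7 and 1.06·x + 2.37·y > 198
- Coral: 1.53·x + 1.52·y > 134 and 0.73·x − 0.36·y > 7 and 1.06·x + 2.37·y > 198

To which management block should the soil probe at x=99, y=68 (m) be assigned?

1.53·99 + 1.52·68 = 254.830, which is > 134
0.73·99 − 0.36·68 = 47.790, which is > 7
1.06·99 + 2.37·68 = 266.100, which is > 198
This sign pattern matches Coral.

Coral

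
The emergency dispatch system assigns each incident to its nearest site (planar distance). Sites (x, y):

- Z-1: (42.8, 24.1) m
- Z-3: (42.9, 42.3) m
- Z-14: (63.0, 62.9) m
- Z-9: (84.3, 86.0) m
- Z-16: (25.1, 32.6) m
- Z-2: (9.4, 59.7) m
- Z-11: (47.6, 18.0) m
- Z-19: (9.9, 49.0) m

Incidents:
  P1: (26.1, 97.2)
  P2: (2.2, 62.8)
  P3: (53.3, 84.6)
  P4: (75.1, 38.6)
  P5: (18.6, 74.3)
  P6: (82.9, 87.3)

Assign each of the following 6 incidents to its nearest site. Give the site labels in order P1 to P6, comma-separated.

P1 → Z-2 (d²=1685.14)
P2 → Z-2 (d²=61.45)
P3 → Z-14 (d²=564.98)
P4 → Z-14 (d²=736.90)
P5 → Z-2 (d²=297.80)
P6 → Z-9 (d²=3.65)

Z-2, Z-2, Z-14, Z-14, Z-2, Z-9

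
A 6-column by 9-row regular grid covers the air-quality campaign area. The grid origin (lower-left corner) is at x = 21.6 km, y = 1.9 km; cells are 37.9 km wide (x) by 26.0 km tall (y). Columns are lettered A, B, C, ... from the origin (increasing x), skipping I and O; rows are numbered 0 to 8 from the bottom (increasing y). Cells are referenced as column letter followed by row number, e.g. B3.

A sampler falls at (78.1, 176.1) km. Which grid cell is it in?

B6

Column index: ⌊(78.1 − 21.6) / 37.9⌋ = ⌊1.491⌋ = 1 → column B
Row offset from origin: ⌊(176.1 − 1.9) / 26.0⌋ = ⌊6.700⌋ = 6 → row 6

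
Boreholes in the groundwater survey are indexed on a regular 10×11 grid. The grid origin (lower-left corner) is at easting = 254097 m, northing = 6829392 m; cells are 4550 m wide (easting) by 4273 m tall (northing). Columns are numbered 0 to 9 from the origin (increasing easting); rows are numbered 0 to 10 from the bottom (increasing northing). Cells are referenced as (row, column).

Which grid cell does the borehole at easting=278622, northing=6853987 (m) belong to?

(5, 5)

Column index: ⌊(278622 − 254097) / 4550⌋ = ⌊5.390⌋ = 5
Row offset from origin: ⌊(6853987 − 6829392) / 4273⌋ = ⌊5.756⌋ = 5 → row 5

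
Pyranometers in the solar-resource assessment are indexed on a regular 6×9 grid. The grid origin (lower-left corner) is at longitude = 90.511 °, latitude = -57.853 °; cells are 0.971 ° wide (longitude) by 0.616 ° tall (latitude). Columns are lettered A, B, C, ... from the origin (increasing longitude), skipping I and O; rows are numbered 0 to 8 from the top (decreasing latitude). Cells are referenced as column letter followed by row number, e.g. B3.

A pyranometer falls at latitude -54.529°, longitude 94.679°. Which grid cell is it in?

E3

Column index: ⌊(94.679 − 90.511) / 0.971⌋ = ⌊4.292⌋ = 4 → column E
Row offset from origin: ⌊(-54.529 − -57.853) / 0.616⌋ = ⌊5.396⌋ = 5 → row 3 (counted from top)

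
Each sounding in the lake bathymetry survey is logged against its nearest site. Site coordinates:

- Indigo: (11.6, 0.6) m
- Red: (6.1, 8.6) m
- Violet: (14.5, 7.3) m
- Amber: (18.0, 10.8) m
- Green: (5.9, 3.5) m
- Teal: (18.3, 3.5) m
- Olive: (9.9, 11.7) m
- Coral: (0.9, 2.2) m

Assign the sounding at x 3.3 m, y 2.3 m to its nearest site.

Coral

Squared distances to each site:
Indigo: 71.780; Red: 47.530; Violet: 150.440; Amber: 288.340; Green: 8.200; Teal: 226.440; Olive: 131.920; Coral: 5.770.
Minimum at Coral.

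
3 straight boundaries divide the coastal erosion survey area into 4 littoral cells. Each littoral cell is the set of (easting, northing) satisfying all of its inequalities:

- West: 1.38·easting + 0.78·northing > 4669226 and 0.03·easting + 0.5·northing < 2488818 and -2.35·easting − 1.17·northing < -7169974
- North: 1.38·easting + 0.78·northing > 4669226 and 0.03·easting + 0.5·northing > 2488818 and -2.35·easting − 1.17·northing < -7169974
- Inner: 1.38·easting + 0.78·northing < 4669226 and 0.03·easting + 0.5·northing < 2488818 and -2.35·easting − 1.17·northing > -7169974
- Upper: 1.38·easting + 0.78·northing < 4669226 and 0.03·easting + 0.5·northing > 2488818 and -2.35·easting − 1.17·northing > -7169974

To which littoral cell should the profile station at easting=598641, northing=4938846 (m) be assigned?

West

1.38·598641 + 0.78·4938846 = 4678424.460, which is > 4669226
0.03·598641 + 0.5·4938846 = 2487382.230, which is < 2488818
-2.35·598641 − 1.17·4938846 = -7185256.170, which is < -7169974
This sign pattern matches West.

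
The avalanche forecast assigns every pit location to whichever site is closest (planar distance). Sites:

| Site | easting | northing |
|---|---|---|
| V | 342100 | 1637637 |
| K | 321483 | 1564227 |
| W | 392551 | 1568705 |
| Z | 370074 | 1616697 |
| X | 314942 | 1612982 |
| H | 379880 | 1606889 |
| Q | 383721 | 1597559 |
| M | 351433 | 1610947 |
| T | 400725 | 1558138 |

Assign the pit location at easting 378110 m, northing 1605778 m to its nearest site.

H

Squared distances to each site:
V: 2311715981.000; K: 4933102730.000; W: 1582949810.000; Z: 183801857.000; X: 4042093840.000; H: 4367221.000; Q: 99035282.000; M: 738380890.000; T: 2781007825.000.
Minimum at H.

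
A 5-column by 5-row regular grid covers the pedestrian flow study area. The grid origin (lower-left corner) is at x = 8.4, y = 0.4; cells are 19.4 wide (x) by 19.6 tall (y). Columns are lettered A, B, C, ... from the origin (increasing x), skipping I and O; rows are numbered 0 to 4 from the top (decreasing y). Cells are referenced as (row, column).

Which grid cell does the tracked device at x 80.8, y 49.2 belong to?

(2, D)

Column index: ⌊(80.8 − 8.4) / 19.4⌋ = ⌊3.732⌋ = 3 → column D
Row offset from origin: ⌊(49.2 − 0.4) / 19.6⌋ = ⌊2.490⌋ = 2 → row 2 (counted from top)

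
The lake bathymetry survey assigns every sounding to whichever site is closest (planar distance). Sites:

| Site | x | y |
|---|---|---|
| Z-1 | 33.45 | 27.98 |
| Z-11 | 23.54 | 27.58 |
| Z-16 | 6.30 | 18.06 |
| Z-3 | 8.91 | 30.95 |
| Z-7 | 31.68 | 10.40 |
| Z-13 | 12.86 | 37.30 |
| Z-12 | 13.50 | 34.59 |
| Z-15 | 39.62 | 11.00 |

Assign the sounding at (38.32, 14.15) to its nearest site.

Z-15

Squared distances to each site:
Z-1: 214.986; Z-11: 398.813; Z-16: 1040.569; Z-3: 1147.188; Z-7: 58.152; Z-13: 1184.134; Z-12: 1033.826; Z-15: 11.612.
Minimum at Z-15.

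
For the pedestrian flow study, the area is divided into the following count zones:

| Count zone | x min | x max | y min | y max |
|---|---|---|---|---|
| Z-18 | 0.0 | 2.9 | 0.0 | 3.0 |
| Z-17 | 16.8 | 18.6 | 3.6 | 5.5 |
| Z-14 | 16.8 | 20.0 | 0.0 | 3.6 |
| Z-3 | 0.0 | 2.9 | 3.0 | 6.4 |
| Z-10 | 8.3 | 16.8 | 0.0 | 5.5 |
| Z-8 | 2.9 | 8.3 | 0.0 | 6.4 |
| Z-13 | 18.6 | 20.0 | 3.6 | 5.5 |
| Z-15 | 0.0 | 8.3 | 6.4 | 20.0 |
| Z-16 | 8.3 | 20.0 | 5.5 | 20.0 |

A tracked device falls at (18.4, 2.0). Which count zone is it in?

The point has x = 18.4 and y = 2.0.
Only Z-14 satisfies 16.8 ≤ x ≤ 20.0 and 0.0 ≤ y ≤ 3.6.

Z-14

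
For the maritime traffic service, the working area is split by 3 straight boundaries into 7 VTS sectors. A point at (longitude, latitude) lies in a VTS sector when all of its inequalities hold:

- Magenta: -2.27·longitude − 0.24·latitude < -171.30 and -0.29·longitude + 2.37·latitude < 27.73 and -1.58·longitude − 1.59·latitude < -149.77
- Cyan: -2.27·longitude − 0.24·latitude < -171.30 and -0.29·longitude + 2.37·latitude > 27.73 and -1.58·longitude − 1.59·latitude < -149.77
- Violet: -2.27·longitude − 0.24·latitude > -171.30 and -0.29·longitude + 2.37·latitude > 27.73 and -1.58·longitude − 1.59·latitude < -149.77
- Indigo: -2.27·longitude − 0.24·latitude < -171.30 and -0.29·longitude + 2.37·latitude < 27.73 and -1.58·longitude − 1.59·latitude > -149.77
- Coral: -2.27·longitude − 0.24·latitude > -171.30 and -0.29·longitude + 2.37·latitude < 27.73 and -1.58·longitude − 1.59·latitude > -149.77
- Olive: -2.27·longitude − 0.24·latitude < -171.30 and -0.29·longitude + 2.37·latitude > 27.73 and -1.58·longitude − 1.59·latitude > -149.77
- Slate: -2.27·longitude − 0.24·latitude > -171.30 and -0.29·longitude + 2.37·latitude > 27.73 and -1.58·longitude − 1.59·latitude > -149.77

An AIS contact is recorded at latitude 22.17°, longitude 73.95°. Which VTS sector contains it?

-2.27·73.95 − 0.24·22.17 = -173.187, which is < -171.30
-0.29·73.95 + 2.37·22.17 = 31.097, which is > 27.73
-1.58·73.95 − 1.59·22.17 = -152.091, which is < -149.77
This sign pattern matches Cyan.

Cyan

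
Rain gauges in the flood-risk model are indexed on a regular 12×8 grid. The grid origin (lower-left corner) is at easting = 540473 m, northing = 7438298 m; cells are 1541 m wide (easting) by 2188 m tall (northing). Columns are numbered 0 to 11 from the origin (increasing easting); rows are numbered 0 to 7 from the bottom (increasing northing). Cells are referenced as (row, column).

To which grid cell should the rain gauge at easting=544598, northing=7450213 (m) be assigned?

Column index: ⌊(544598 − 540473) / 1541⌋ = ⌊2.677⌋ = 2
Row offset from origin: ⌊(7450213 − 7438298) / 2188⌋ = ⌊5.446⌋ = 5 → row 5

(5, 2)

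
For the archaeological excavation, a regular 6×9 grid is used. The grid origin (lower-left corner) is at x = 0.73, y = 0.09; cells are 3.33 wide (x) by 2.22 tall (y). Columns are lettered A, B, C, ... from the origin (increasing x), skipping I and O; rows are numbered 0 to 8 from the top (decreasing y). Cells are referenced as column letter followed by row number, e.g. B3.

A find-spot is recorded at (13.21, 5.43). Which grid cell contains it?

D6

Column index: ⌊(13.21 − 0.73) / 3.33⌋ = ⌊3.748⌋ = 3 → column D
Row offset from origin: ⌊(5.43 − 0.09) / 2.22⌋ = ⌊2.405⌋ = 2 → row 6 (counted from top)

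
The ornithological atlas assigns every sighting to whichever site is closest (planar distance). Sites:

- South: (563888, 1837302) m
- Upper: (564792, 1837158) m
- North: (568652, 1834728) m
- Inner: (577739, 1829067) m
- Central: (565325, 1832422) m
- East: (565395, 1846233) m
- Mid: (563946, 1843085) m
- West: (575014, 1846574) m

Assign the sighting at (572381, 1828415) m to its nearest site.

Squared distances to each site:
South: 151109818.000; Upper: 134032970.000; North: 53759410.000; Inner: 29133268.000; Central: 65843185.000; East: 366285320.000; Mid: 286358125.000; West: 336681970.000.
Minimum at Inner.

Inner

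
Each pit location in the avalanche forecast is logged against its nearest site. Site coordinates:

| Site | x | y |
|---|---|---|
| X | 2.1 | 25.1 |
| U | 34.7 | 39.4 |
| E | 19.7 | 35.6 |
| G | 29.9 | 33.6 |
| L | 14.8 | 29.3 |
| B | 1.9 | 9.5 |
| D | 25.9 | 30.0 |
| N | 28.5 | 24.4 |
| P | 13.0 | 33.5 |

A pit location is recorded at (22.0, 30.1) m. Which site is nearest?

Squared distances to each site:
X: 421.010; U: 247.780; E: 35.540; G: 74.660; L: 52.480; B: 828.370; D: 15.220; N: 74.740; P: 92.560.
Minimum at D.

D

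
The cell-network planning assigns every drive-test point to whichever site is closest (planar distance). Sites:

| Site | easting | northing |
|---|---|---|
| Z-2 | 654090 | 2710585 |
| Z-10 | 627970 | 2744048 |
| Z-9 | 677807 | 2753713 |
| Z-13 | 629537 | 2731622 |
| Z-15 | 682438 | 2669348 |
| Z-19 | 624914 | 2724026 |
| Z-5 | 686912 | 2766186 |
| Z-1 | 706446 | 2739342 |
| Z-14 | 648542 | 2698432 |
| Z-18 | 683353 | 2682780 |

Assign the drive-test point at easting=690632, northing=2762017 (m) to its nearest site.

Squared distances to each site:
Z-2: 3980568388.000; Z-10: 4249411205.000; Z-9: 233437041.000; Z-13: 4656455050.000; Z-15: 8654685197.000; Z-19: 5762171605.000; Z-5: 31218961.000; Z-1: 764238221.000; Z-14: 5814620325.000; Z-18: 6331486010.000.
Minimum at Z-5.

Z-5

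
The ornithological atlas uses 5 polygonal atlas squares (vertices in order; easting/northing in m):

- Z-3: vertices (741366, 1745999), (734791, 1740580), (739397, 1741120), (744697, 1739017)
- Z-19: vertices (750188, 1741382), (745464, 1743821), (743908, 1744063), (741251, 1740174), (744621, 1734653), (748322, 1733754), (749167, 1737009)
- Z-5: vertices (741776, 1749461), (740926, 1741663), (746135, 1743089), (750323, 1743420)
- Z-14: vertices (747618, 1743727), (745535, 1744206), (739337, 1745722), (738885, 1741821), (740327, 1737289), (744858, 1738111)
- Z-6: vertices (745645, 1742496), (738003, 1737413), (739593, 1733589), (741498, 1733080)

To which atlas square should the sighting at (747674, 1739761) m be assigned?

Z-19

Cast a ray rightward from (747674, 1739761). For each polygon, the edges (by vertex number in listed order) whose endpoints lie on opposite sides of northing = 1739761, where each meets that height, and whether that is right or left of the point:
Z-3: 3–4 at easting≈742822.0 (left), 4–1 at easting≈744342.0 (left) → 0 crossings.
Z-19: 4–5 at easting≈741503.1 (left), 7–1 at easting≈749809.5 (right) → 1 crossing.
Z-5: no edge straddles that height → 0 crossings.
Z-14: 4–5 at easting≈739540.5 (left), 6–1 at easting≈745668.9 (left) → 0 crossings.
Z-6: 1–2 at easting≈741533.1 (left), 4–1 at easting≈744440.4 (left) → 0 crossings.
Only Z-19 has an odd count, so the point is inside Z-19.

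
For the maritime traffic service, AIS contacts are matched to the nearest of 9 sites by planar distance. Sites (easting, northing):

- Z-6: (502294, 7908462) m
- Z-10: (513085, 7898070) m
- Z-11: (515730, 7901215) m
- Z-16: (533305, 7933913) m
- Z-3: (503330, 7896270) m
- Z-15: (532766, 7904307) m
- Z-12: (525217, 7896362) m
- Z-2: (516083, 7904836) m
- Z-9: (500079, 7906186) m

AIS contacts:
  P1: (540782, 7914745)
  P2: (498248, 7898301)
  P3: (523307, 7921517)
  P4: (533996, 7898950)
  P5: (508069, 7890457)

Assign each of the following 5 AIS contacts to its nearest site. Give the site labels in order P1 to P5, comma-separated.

P1 → Z-15 (d²=173208100.00)
P2 → Z-3 (d²=29951685.00)
P3 → Z-16 (d²=253620820.00)
P4 → Z-15 (d²=30210349.00)
P5 → Z-3 (d²=56249090.00)

Z-15, Z-3, Z-16, Z-15, Z-3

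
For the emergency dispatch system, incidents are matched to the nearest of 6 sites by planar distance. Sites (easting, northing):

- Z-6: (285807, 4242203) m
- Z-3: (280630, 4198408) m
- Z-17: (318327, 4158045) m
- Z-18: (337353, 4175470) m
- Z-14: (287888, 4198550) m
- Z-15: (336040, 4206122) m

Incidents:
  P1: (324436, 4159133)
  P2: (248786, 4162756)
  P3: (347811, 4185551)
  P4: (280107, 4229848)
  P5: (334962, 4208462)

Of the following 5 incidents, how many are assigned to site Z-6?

1

P1 → Z-17
P2 → Z-3
P3 → Z-18
P4 → Z-6
P5 → Z-15
1 of the 5 goes to Z-6.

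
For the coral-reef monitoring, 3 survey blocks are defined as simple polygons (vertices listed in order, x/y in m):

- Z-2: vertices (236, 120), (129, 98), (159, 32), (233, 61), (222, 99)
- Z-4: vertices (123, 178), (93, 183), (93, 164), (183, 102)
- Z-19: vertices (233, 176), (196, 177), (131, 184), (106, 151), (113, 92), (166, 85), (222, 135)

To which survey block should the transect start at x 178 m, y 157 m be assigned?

Z-19

Cast a ray rightward from (178, 157). For each polygon, the edges (by vertex number in listed order) whose endpoints lie on opposite sides of y = 157, where each meets that height, and whether that is right or left of the point:
Z-2: no edge straddles that height → 0 crossings.
Z-4: 3–4 at x≈103.2 (left), 4–1 at x≈139.6 (left) → 0 crossings.
Z-19: 3–4 at x≈110.5 (left), 7–1 at x≈227.9 (right) → 1 crossing.
Only Z-19 has an odd count, so the point is inside Z-19.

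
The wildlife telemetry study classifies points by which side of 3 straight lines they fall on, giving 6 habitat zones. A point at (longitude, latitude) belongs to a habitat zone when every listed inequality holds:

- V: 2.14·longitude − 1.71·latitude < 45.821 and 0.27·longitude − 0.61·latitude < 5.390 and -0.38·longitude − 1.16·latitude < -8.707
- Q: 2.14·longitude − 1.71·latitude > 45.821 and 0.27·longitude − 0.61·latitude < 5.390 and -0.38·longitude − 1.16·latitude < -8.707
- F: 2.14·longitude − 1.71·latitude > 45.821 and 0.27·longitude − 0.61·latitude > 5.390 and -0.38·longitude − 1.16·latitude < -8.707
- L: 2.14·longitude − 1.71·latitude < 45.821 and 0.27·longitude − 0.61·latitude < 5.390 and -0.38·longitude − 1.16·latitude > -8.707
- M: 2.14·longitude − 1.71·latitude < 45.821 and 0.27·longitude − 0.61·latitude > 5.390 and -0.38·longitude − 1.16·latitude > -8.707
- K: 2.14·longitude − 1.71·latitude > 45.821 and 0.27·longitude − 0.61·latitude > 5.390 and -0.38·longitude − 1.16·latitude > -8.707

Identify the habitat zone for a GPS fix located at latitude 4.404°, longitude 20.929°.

V

2.14·20.929 − 1.71·4.404 = 37.257, which is < 45.821
0.27·20.929 − 0.61·4.404 = 2.964, which is < 5.390
-0.38·20.929 − 1.16·4.404 = -13.062, which is < -8.707
This sign pattern matches V.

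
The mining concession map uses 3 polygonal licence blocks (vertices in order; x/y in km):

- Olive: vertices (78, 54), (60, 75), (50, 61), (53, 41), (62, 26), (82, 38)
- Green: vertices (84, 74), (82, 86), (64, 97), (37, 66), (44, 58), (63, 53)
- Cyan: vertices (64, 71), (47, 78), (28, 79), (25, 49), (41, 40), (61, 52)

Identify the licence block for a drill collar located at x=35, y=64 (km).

Cyan

Cast a ray rightward from (35, 64). For each polygon, the edges (by vertex number in listed order) whose endpoints lie on opposite sides of y = 64, where each meets that height, and whether that is right or left of the point:
Olive: 1–2 at x≈69.4 (right), 2–3 at x≈52.1 (right) → 2 crossings.
Green: 4–5 at x≈38.8 (right), 6–1 at x≈74.0 (right) → 2 crossings.
Cyan: 3–4 at x≈26.5 (left), 6–1 at x≈62.9 (right) → 1 crossing.
Only Cyan has an odd count, so the point is inside Cyan.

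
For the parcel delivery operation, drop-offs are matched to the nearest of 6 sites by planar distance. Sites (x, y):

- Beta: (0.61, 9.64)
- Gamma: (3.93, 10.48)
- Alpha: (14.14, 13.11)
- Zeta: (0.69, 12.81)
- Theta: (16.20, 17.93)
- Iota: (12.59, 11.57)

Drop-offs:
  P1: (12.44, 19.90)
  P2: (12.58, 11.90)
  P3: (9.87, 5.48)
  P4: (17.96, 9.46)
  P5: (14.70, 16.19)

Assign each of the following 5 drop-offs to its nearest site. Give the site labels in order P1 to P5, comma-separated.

Theta, Iota, Iota, Alpha, Theta

P1 → Theta (d²=18.02)
P2 → Iota (d²=0.11)
P3 → Iota (d²=44.49)
P4 → Alpha (d²=27.91)
P5 → Theta (d²=5.28)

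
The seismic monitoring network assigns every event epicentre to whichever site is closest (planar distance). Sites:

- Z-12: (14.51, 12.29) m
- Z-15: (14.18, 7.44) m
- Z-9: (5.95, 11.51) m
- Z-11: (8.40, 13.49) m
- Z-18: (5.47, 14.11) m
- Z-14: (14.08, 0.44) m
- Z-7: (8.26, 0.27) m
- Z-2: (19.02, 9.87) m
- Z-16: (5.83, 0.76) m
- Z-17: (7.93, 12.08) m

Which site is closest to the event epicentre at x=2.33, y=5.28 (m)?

Z-16

Squared distances to each site:
Z-12: 197.492; Z-15: 145.088; Z-9: 51.917; Z-11: 104.249; Z-18: 87.828; Z-14: 161.488; Z-7: 60.265; Z-2: 299.624; Z-16: 32.680; Z-17: 77.600.
Minimum at Z-16.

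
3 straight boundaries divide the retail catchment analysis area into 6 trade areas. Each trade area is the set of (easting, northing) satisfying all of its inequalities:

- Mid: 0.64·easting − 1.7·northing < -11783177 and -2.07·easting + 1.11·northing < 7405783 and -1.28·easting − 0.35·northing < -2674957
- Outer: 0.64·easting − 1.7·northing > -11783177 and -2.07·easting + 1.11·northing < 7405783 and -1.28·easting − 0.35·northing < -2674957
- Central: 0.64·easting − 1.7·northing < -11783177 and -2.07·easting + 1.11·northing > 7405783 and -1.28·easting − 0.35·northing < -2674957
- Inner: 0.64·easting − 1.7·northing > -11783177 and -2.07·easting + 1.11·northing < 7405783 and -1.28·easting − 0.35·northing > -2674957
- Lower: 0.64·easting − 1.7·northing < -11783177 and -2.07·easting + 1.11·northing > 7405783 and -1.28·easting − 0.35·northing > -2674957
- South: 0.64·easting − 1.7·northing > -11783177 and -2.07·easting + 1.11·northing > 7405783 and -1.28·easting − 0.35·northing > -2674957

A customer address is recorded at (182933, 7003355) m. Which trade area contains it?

0.64·182933 − 1.7·7003355 = -11788626.380, which is < -11783177
-2.07·182933 + 1.11·7003355 = 7395052.740, which is < 7405783
-1.28·182933 − 0.35·7003355 = -2685328.490, which is < -2674957
This sign pattern matches Mid.

Mid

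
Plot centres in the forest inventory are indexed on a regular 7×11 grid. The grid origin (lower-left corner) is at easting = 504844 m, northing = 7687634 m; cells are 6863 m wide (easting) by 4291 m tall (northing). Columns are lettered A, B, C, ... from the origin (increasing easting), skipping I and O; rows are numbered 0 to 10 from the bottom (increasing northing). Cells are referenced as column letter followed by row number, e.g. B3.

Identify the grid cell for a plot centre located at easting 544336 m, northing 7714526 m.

Column index: ⌊(544336 − 504844) / 6863⌋ = ⌊5.754⌋ = 5 → column F
Row offset from origin: ⌊(7714526 − 7687634) / 4291⌋ = ⌊6.267⌋ = 6 → row 6

F6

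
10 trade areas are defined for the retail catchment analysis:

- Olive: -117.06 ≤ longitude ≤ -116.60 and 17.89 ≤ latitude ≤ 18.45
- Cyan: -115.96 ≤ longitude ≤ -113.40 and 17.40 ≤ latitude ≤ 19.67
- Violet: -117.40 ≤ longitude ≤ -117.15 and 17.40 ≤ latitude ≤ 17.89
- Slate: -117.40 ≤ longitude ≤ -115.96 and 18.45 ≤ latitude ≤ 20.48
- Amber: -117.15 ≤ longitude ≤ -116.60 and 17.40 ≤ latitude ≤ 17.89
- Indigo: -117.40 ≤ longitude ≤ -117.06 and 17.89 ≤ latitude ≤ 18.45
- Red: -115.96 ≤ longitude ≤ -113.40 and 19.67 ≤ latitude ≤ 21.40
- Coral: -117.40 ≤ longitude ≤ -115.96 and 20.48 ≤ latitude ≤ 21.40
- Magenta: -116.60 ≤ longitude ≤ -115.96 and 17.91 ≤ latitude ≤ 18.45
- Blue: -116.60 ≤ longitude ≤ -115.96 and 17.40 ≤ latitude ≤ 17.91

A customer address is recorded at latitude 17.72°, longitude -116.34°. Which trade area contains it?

The point has longitude = -116.34 and latitude = 17.72.
Only Blue satisfies -116.60 ≤ longitude ≤ -115.96 and 17.40 ≤ latitude ≤ 17.91.

Blue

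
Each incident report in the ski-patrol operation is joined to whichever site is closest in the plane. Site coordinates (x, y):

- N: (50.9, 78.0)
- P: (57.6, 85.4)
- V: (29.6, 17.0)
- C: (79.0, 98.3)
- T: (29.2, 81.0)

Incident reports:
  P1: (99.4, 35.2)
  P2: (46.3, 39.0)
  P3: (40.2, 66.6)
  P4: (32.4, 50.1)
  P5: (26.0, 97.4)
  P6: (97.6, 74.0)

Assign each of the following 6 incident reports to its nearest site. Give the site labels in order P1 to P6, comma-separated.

P1 → N (d²=4184.09)
P2 → V (d²=762.89)
P3 → N (d²=244.45)
P4 → T (d²=965.05)
P5 → T (d²=279.20)
P6 → C (d²=936.45)

N, V, N, T, T, C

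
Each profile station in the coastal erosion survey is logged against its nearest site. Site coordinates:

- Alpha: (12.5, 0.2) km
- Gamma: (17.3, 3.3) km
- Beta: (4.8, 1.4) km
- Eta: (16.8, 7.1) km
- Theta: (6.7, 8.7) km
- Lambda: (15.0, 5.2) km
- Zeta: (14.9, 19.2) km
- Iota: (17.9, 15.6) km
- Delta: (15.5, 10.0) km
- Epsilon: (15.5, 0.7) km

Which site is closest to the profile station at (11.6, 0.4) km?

Alpha

Squared distances to each site:
Alpha: 0.850; Gamma: 40.900; Beta: 47.240; Eta: 71.930; Theta: 92.900; Lambda: 34.600; Zeta: 364.330; Iota: 270.730; Delta: 107.370; Epsilon: 15.300.
Minimum at Alpha.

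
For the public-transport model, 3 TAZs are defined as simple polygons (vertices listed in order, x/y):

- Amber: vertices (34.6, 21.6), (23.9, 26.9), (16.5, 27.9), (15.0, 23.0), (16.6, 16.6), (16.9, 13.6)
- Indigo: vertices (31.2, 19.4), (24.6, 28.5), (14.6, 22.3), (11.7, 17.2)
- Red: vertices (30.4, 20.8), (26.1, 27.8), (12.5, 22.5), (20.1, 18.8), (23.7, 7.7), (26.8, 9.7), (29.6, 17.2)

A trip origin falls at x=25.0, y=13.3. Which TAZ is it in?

Cast a ray rightward from (25.0, 13.3). For each polygon, the edges (by vertex number in listed order) whose endpoints lie on opposite sides of y = 13.3, where each meets that height, and whether that is right or left of the point:
Amber: no edge straddles that height → 0 crossings.
Indigo: no edge straddles that height → 0 crossings.
Red: 4–5 at x≈21.88 (left), 6–7 at x≈28.14 (right) → 1 crossing.
Only Red has an odd count, so the point is inside Red.

Red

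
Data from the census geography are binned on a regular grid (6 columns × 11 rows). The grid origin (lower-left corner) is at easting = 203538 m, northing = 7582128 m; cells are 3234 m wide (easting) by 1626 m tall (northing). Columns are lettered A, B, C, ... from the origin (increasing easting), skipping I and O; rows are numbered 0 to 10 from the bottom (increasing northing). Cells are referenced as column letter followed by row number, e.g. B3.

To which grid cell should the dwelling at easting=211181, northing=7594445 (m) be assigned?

C7

Column index: ⌊(211181 − 203538) / 3234⌋ = ⌊2.363⌋ = 2 → column C
Row offset from origin: ⌊(7594445 − 7582128) / 1626⌋ = ⌊7.575⌋ = 7 → row 7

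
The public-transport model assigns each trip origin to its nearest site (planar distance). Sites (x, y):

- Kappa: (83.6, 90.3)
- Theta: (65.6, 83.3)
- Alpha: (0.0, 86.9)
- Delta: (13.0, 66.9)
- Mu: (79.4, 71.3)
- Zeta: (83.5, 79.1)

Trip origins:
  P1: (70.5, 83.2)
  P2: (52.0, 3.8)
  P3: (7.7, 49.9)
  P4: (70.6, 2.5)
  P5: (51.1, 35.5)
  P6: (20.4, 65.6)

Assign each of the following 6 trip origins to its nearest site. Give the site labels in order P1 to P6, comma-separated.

P1 → Theta (d²=24.02)
P2 → Mu (d²=5307.01)
P3 → Delta (d²=317.09)
P4 → Mu (d²=4810.88)
P5 → Mu (d²=2082.53)
P6 → Delta (d²=56.45)

Theta, Mu, Delta, Mu, Mu, Delta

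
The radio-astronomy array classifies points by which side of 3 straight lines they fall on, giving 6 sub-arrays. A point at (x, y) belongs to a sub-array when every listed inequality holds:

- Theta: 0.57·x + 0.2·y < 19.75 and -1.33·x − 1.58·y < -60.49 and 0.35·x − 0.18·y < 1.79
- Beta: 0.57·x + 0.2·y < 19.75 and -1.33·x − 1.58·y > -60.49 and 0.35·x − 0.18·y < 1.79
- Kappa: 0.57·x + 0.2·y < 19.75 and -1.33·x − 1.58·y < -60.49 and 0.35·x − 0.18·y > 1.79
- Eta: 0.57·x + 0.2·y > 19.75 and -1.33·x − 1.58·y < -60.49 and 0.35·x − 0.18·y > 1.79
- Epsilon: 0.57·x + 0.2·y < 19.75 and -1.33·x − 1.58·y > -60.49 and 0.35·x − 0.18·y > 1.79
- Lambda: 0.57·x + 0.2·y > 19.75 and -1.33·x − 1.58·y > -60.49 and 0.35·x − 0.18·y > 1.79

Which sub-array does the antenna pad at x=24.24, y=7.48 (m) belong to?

Epsilon

0.57·24.24 + 0.2·7.48 = 15.313, which is < 19.75
-1.33·24.24 − 1.58·7.48 = -44.058, which is > -60.49
0.35·24.24 − 0.18·7.48 = 7.138, which is > 1.79
This sign pattern matches Epsilon.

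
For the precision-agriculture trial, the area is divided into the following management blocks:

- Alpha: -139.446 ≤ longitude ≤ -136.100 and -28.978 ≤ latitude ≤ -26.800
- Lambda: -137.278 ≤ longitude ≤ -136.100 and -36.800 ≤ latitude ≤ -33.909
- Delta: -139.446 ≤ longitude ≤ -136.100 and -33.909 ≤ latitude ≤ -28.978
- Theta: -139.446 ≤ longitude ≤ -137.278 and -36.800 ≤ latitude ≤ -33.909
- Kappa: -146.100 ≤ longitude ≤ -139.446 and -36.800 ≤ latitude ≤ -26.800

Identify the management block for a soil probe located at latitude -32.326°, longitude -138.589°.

The point has longitude = -138.589 and latitude = -32.326.
Only Delta satisfies -139.446 ≤ longitude ≤ -136.100 and -33.909 ≤ latitude ≤ -28.978.

Delta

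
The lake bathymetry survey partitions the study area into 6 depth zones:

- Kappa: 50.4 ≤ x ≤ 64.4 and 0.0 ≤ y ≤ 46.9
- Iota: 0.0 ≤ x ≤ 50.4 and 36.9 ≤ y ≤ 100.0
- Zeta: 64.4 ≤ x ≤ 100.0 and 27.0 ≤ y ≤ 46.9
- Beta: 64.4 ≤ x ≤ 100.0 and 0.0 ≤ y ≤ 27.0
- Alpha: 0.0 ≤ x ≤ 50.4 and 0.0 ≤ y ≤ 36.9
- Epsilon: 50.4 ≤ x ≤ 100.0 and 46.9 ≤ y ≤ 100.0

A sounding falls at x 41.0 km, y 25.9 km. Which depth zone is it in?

Alpha

The point has x = 41.0 and y = 25.9.
Only Alpha satisfies 0.0 ≤ x ≤ 50.4 and 0.0 ≤ y ≤ 36.9.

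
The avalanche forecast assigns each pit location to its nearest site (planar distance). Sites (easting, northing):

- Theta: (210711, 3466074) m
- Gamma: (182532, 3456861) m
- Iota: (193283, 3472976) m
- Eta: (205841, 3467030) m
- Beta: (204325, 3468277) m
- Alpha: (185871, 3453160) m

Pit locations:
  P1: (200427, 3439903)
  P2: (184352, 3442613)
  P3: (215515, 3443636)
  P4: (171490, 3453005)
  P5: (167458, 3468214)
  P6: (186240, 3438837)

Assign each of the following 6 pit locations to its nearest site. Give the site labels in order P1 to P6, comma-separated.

P1 → Alpha (d²=387625185.00)
P2 → Alpha (d²=113546570.00)
P3 → Theta (d²=526542260.00)
P4 → Gamma (d²=136794500.00)
P5 → Gamma (d²=356116085.00)
P6 → Alpha (d²=205284490.00)

Alpha, Alpha, Theta, Gamma, Gamma, Alpha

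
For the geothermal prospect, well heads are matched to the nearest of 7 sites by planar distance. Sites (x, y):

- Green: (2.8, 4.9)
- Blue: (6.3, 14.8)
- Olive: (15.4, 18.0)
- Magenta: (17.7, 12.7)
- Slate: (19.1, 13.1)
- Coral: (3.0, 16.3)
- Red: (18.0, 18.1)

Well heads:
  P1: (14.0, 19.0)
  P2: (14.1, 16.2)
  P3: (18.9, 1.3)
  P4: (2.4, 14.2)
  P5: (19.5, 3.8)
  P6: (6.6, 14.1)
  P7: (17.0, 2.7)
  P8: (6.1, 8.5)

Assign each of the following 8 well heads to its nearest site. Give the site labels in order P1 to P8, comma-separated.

Olive, Olive, Magenta, Coral, Magenta, Blue, Magenta, Green

P1 → Olive (d²=2.96)
P2 → Olive (d²=4.93)
P3 → Magenta (d²=131.40)
P4 → Coral (d²=4.77)
P5 → Magenta (d²=82.45)
P6 → Blue (d²=0.58)
P7 → Magenta (d²=100.49)
P8 → Green (d²=23.85)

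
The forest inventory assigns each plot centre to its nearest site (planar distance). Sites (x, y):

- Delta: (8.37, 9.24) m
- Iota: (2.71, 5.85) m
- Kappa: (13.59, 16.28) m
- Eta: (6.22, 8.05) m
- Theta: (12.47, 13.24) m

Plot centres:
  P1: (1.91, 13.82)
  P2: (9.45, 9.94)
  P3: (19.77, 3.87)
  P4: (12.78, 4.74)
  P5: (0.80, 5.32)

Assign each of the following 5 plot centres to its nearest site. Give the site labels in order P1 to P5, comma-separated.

Eta, Delta, Theta, Delta, Iota

P1 → Eta (d²=51.87)
P2 → Delta (d²=1.66)
P3 → Theta (d²=141.09)
P4 → Delta (d²=39.70)
P5 → Iota (d²=3.93)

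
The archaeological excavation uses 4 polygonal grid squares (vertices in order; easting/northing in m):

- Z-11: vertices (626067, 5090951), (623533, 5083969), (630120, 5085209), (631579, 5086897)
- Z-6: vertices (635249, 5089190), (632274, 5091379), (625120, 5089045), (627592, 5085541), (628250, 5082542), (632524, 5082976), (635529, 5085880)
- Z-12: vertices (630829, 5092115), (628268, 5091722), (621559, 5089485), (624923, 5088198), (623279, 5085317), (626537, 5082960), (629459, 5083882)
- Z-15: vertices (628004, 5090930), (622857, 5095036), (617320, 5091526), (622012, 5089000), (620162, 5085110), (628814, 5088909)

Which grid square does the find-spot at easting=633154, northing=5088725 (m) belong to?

Cast a ray rightward from (633154, 5088725). For each polygon, the edges (by vertex number in listed order) whose endpoints lie on opposite sides of northing = 5088725, where each meets that height, and whether that is right or left of the point:
Z-11: 1–2 at easting≈625259.1 (left), 4–1 at easting≈629093.6 (left) → 0 crossings.
Z-6: 3–4 at easting≈625345.8 (left), 7–1 at easting≈635288.3 (right) → 1 crossing.
Z-12: 3–4 at easting≈623545.5 (left), 7–1 at easting≈630264.9 (left) → 0 crossings.
Z-15: 4–5 at easting≈621881.2 (left), 5–6 at easting≈628395.0 (left) → 0 crossings.
Only Z-6 has an odd count, so the point is inside Z-6.

Z-6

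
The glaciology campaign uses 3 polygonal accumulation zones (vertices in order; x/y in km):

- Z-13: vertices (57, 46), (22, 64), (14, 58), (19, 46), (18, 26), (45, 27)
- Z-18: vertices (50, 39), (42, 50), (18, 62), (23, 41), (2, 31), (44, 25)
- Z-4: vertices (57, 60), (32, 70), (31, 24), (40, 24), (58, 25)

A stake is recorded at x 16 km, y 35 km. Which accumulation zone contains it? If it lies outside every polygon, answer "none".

Cast a ray rightward from (16, 35). For each polygon, the edges (by vertex number in listed order) whose endpoints lie on opposite sides of y = 35, where each meets that height, and whether that is right or left of the point:
Z-13: 4–5 at x≈18.4 (right), 6–1 at x≈50.1 (right) → 2 crossings.
Z-18: 4–5 at x≈10.4 (left), 6–1 at x≈48.3 (right) → 1 crossing.
Z-4: 2–3 at x≈31.2 (right), 5–1 at x≈57.7 (right) → 2 crossings.
Only Z-18 has an odd count, so the point is inside Z-18.

Z-18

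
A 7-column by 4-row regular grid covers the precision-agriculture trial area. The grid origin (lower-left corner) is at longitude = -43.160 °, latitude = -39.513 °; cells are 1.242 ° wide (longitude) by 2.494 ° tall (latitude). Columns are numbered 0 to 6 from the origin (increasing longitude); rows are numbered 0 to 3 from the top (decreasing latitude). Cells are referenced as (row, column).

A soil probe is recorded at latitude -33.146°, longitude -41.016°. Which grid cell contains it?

(1, 1)

Column index: ⌊(-41.016 − -43.160) / 1.242⌋ = ⌊1.726⌋ = 1
Row offset from origin: ⌊(-33.146 − -39.513) / 2.494⌋ = ⌊2.553⌋ = 2 → row 1 (counted from top)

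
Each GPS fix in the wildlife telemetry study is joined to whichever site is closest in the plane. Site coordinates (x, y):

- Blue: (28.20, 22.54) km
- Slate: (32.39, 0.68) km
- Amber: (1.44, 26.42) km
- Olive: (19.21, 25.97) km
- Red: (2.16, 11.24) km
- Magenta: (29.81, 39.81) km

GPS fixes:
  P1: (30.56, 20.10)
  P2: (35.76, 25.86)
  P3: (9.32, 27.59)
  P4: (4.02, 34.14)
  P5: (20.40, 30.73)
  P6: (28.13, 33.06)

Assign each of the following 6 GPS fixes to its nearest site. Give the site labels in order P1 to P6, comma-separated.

Blue, Blue, Amber, Amber, Olive, Magenta

P1 → Blue (d²=11.52)
P2 → Blue (d²=68.18)
P3 → Amber (d²=63.46)
P4 → Amber (d²=66.25)
P5 → Olive (d²=24.07)
P6 → Magenta (d²=48.38)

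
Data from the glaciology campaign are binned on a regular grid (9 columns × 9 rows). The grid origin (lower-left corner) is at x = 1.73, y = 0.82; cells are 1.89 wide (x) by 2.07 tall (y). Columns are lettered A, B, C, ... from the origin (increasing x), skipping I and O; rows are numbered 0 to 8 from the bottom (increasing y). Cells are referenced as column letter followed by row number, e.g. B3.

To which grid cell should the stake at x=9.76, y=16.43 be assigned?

E7

Column index: ⌊(9.76 − 1.73) / 1.89⌋ = ⌊4.249⌋ = 4 → column E
Row offset from origin: ⌊(16.43 − 0.82) / 2.07⌋ = ⌊7.541⌋ = 7 → row 7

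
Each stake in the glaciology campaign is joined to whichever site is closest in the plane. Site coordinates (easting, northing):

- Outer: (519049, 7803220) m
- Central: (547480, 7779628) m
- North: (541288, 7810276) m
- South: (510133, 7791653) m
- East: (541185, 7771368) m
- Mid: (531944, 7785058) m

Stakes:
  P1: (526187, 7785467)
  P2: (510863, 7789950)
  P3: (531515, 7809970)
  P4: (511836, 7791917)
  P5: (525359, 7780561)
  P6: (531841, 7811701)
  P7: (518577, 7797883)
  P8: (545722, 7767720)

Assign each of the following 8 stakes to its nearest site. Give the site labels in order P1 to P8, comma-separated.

Mid, South, North, South, Mid, North, Outer, East

P1 → Mid (d²=33310330.00)
P2 → South (d²=3433109.00)
P3 → North (d²=95605165.00)
P4 → South (d²=2969905.00)
P5 → Mid (d²=63585234.00)
P6 → North (d²=91276434.00)
P7 → Outer (d²=28706353.00)
P8 → East (d²=33892273.00)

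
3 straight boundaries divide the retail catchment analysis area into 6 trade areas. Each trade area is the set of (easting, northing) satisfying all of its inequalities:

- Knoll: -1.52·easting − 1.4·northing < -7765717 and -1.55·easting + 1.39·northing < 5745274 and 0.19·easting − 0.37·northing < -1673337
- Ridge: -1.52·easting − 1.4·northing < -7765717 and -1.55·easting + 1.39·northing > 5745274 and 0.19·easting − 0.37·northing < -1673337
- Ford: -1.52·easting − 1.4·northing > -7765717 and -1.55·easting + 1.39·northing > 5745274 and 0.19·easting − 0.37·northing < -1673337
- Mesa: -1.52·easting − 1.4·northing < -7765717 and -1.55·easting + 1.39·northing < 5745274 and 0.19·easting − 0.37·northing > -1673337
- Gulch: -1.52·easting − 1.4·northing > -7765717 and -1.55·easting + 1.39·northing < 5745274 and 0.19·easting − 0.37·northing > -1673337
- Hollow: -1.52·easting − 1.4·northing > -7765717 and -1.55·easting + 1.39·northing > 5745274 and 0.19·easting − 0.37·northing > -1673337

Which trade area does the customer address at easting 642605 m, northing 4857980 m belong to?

-1.52·642605 − 1.4·4857980 = -7777931.600, which is < -7765717
-1.55·642605 + 1.39·4857980 = 5756554.450, which is > 5745274
0.19·642605 − 0.37·4857980 = -1675357.650, which is < -1673337
This sign pattern matches Ridge.

Ridge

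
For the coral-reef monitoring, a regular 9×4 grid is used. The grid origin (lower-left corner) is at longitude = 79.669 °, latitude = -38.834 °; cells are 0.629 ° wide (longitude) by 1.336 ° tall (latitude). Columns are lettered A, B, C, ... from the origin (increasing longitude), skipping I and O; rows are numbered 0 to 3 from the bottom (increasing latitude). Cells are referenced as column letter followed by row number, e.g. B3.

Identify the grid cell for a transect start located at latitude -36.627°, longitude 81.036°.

Column index: ⌊(81.036 − 79.669) / 0.629⌋ = ⌊2.173⌋ = 2 → column C
Row offset from origin: ⌊(-36.627 − -38.834) / 1.336⌋ = ⌊1.652⌋ = 1 → row 1

C1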